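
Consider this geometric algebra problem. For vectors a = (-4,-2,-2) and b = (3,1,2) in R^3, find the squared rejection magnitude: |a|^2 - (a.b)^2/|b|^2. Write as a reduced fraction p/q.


|a|^2 = (-4)^2 + (-2)^2 + (-2)^2 = 24
|b|^2 = 3^2 + 1^2 + 2^2 = 14
a . b = (-4)*3 + (-2)*1 + (-2)*2 = -18
(a.b)^2 = (-18)^2 = 324
|rej|^2 = 24 - 324/14
= (336 - 324)/14
= 12/14
In lowest terms: 6/7


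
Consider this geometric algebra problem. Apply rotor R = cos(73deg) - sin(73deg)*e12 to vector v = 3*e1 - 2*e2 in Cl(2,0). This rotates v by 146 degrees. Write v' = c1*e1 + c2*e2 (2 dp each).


Rotor R = cos(73deg) - sin(73deg)*e12
Rotation angle theta = 2 * 73 = 146 degrees
v' = R*v*~R rotates v by theta.
cos(146deg) = -0.8290, sin(146deg) = 0.5592
v'_1 = 3*cos(146deg) - (-2)*sin(146deg)
= 3*(-0.8290) - (-2)*0.5592
= -1.37
v'_2 = 3*sin(146deg) + (-2)*cos(146deg)
= 3*0.5592 + (-2)*(-0.8290)
= 3.34
v' = -1.37*e1 + 3.34*e2


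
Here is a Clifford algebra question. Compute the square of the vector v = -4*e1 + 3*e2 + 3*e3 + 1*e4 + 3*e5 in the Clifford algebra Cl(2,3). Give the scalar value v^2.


v^2 = sum of c_i^2 * e_i^2
Positive signature terms (e_i^2 = +1): (-4)^2 + 3^2 = 25
Negative signature terms (e_j^2 = -1): 3^2 + 1^2 + 3^2 = 19
v^2 = 25 - 19 = 6


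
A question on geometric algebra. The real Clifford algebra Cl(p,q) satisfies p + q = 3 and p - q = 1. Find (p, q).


We need p + q = 3 and p - q = 1.
Adding: 2p = 3 + 1 = 4, so p = 2.
Then q = 3 - 2 = 1.
(p, q) = (2, 1)


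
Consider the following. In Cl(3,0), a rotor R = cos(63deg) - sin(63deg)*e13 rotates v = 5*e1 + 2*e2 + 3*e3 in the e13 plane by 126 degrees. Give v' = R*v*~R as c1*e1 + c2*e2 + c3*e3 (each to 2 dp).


Rotor R = cos(63deg) - sin(63deg)*e13
Rotation angle theta = 2 * 63 = 126 degrees in the e13 plane (e1 -> e3).
The component perpendicular to the plane (e2) is invariant: v'_2 = v2 = 2.00
cos(126deg) = -0.5878, sin(126deg) = 0.8090
v'_1 = v1*cos(theta) - v3*sin(theta) = 5*(-0.5878) - 3*0.8090 = -5.37
v'_3 = v1*sin(theta) + v3*cos(theta) = 5*0.8090 + 3*(-0.5878) = 2.28
v' = -5.37*e1 + 2.00*e2 + 2.28*e3


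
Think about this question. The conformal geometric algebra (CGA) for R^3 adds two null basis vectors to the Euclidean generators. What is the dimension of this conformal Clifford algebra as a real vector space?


The conformal model of R^3 uses Cl(4,1): the 3 Euclidean generators plus two extra orthogonal generators e+ (e+^2 = +1) and e- (e-^2 = -1), from which the null vectors e0, einf are built.
Number of generators m = 3 + 2 = 5.
dim Cl(p,q) = 2^m = 2^5 = 32


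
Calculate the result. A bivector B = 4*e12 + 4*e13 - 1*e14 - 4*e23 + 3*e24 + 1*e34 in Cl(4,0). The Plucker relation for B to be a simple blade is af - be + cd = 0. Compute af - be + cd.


Plucker relation: af - be + cd
a*f = 4*1 = 4
b*e = 4*3 = 12
c*d = (-1)*(-4) = 4
af - be + cd = 4 - 12 + 4
= -4


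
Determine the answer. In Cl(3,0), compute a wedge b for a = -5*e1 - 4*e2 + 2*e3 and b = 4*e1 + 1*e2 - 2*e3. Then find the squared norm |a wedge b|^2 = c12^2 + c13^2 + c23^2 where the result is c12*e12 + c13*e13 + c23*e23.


a wedge b = (a1*b2 - a2*b1)*e12 + (a1*b3 - a3*b1)*e13 + (a2*b3 - a3*b2)*e23
e12 coeff: (-5)*1 - (-4)*4 = -5 - (-16) = 11
e13 coeff: (-5)*(-2) - 2*4 = 10 - 8 = 2
e23 coeff: (-4)*(-2) - 2*1 = 8 - 2 = 6
|a wedge b|^2 = 11^2 + 2^2 + 6^2
= 121 + 4 + 36
= 161


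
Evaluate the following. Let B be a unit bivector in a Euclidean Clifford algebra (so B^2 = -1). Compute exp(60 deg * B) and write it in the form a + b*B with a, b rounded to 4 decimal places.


For a unit bivector B with B^2 = -1, the exponential series gives
e^(theta*B) = cos(theta) + sin(theta)*B (the GA analogue of Euler's formula).
theta = 60 degrees = 1.047198 rad
cos(60 deg) = 0.5000
sin(60 deg) = 0.8660
exp(theta*B) = 0.5000 + 0.8660*B


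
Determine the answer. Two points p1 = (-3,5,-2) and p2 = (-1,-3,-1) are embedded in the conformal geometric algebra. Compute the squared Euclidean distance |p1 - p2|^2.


p1 - p2 = (-2, 8, -1)
|p1 - p2|^2 = (-2)^2 + 8^2 + (-1)^2
= 4 + 64 + 1
= 69


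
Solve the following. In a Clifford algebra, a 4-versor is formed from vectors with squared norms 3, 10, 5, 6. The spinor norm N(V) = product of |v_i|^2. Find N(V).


Spinor norm N(V) = |v1|^2 * |v2|^2 * ... * |v4|^2
= 3 * 10 * 5 * 6
Running product: 3, 30, 150, 900
N(V) = 900


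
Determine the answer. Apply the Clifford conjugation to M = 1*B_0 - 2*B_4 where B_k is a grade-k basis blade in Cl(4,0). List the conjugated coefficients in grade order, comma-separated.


Clifford conjugate sign for grade k: (-1)^(k(k+1)/2)
Grade 0: (-1)^(0*1/2) = (-1)^0 = 1, coeff 1 -> 1
Grade 4: (-1)^(4*5/2) = (-1)^10 = 1, coeff -2 -> -2
Conjugated coefficients: 1, -2


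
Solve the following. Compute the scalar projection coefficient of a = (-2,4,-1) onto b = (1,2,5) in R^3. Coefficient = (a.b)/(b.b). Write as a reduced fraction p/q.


Projection coefficient = (a . b) / (b . b)
a . b = (-2)*1 + 4*2 + (-1)*5
= -2 + 8 + (-5) = 1
b . b = 1^2 + 2^2 + 5^2
= 1 + 4 + 25 = 30
Coefficient = 1/30
In lowest terms: 1/30


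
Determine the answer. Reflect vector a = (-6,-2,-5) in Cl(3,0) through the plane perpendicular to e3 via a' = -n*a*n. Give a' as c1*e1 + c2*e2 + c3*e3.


Reflection formula: a' = -n*a*n, with n = e3 (unit vector, n^2 = 1).
For reflection through hyperplane perp to e3:
The component along e3 flips sign, others stay.
a = (-6, -2, -5)
a' = (-6, -2, 5)
a' = -6*e1 - 2*e2 + 5*e3


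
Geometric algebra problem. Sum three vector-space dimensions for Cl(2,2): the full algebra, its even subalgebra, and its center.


n = 2 + 2 = 4
Total dim = 2^4 = 16
Even subalgebra dim = 2^3 = 8
n is even, so center dim = 1
Sum = 16 + 8 + 1 = 25


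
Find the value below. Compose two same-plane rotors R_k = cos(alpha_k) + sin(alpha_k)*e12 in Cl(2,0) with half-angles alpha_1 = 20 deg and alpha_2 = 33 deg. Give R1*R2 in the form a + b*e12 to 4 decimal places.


Same-plane rotors commute and their half-angles add:
R1*R2 = cos(a1 + a2) + sin(a1 + a2)*e12.
a1 + a2 = 20 + 33 = 53 deg
cos(53 deg) = 0.6018
sin(53 deg) = 0.7986
R1*R2 = 0.6018 + 0.7986*e12


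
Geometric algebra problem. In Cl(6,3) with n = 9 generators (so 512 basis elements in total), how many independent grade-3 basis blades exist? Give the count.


Number of grade-k basis blades in Cl(p,q) with n = p + q is C(n, k).
n = 6 + 3 = 9
C(9, 3) = 9! / (3! * 6!)
= 362880 / (6 * 720)
= 84


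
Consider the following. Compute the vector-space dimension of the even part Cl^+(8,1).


Even subalgebra dimension = 2^(n-1)
n = 8 + 1 = 9
2^(9 - 1) = 2^8 = 256
Verification: sum of C(9,k) for even k = 1 + 36 + 126 + 84 + 9 = 256
Result = 256


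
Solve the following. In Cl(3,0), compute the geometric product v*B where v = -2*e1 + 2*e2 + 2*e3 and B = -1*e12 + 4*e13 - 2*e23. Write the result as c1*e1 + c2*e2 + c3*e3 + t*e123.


vB has grade-1 (vector) and grade-3 (trivector) parts: vB = (v _| B) + (v ^ B).
Vector part <vB>_1:
  e1: -v2*b12 - v3*b13 = -(2)*(-1) - (2)*(4) = -6
  e2: v1*b12 - v3*b23 = (-2)*(-1) - (2)*(-2) = 6
  e3: v1*b13 + v2*b23 = (-2)*(4) + (2)*(-2) = -12
Trivector part <vB>_3:
  e123: v1*b23 - v2*b13 + v3*b12 = (-2)*(-2) - (2)*(4) + (2)*(-1) = -6
vB = -6*e1 + 6*e2 - 12*e3 - 6*e123


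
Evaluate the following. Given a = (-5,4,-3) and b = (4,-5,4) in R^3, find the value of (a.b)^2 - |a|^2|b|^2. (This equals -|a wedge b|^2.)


a . b = (-5)*4 + 4*(-5) + (-3)*4
= -20 + (-20) + (-12) = -52
|a|^2 = (-5)^2 + 4^2 + (-3)^2 = 50
|b|^2 = 4^2 + (-5)^2 + 4^2 = 57
(a.b)^2 = (-52)^2 = 2704
|a|^2 * |b|^2 = 50 * 57 = 2850
Result = 2704 - 2850 = -146


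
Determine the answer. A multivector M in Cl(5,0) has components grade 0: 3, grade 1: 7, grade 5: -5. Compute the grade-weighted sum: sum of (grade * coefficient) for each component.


Grade-weighted sum = sum of grade_k * coefficient_k
0*3 = 0
1*7 = 7
5*(-5) = -25
Total = 0 + 7 + (-25) = -18


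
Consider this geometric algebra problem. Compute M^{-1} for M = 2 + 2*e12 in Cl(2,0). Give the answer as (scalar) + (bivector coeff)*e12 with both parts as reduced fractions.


M = 2 + 2*e12, where e12^2 = -1.
Since M commutes with its reverse ~M = a - b*e12, M * ~M = a^2 - b^2*e12^2 = a^2 + b^2.
So M^{-1} = ~M / (a^2 + b^2) = (a - b*e12)/(a^2 + b^2).
a^2 + b^2 = 4 + 4 = 8
Scalar part = 2/8 = 1/4
Bivector coeff = -2/8 = -1/4
M^{-1} = 1/4 - 1/4*e12


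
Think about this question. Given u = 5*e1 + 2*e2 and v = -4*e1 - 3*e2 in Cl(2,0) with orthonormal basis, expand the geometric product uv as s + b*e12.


Expand: (5*e1 + 2*e2)(-4*e1 - 3*e2)
= 5*(-4)*e1e1 + 5*(-3)*e1e2 + 2*(-4)*e2e1 + 2*(-3)*e2e2
Using e1^2 = e2^2 = 1, e2e1 = -e1e2:
Scalar part s = 5*(-4) + 2*(-3) = -20 + (-6) = -26
Bivector part b = 5*(-3) - 2*(-4) = -15 - (-8) = -7
uv = -26 - 7*e12


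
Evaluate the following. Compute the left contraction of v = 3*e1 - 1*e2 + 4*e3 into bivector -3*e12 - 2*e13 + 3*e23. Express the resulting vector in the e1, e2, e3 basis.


Left contraction v _| B = <vB>_1 (grade-1 part of the geometric product vB).
Using e1_|e12 = e2, e2_|e12 = -e1, e1_|e13 = e3, e3_|e13 = -e1, e2_|e23 = e3, e3_|e23 = -e2:
e1 coeff: -v2*b12 - v3*b13 = -(-1)*(-3) - (4)*(-2) = 5
e2 coeff: v1*b12 - v3*b23 = (3)*(-3) - (4)*(3) = -21
e3 coeff: v1*b13 + v2*b23 = (3)*(-2) + (-1)*(3) = -9
v _| B = 5*e1 - 21*e2 - 9*e3


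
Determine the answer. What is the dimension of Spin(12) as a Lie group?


Spin(n) double-covers SO(n); both have Lie algebra so(n) of dimension n(n-1)/2.
n = 12
n(n-1) = 12 * 11 = 132
dim Spin(12) = 132/2 = 66


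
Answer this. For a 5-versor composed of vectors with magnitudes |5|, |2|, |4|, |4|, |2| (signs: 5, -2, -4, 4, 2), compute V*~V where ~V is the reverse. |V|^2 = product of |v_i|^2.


Each vector v_i has |v_i|^2 = s_i^2
Squared scales: 5^2 = 25, (-2)^2 = 4, (-4)^2 = 16, 4^2 = 16, 2^2 = 4
|V|^2 = 25 * 4 * 16 * 16 * 4
= 102400


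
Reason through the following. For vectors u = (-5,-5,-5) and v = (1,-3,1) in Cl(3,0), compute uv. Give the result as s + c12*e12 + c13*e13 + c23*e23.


In Cl(3,0): e_i^2 = 1, e_ie_j = -e_je_i for i != j.
Scalar part = u . v = (-5)*1 + (-5)*(-3) + (-5)*1
= -5 + 15 + (-5) = 5
e12 coeff = (-5)*(-3) - (-5)*1 = 15 - (-5) = 20
e13 coeff = (-5)*1 - (-5)*1 = -5 - (-5) = 0
e23 coeff = (-5)*1 - (-5)*(-3) = -5 - 15 = -20
uv = 5 + 20*e12 + 0*e13 - 20*e23


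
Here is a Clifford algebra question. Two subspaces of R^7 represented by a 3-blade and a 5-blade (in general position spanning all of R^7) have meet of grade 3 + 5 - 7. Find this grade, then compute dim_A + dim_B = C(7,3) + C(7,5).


Meet grade = grade(A) + grade(B) - n
= 3 + 5 - 7 = 1
C(7,3) = 35
C(7,5) = 21
dim_A + dim_B = 35 + 21 = 56


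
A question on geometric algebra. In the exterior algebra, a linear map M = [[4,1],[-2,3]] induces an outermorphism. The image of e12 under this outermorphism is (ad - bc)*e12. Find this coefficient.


The outermorphism of a linear map f sends e1^e2 to f(e1)^f(e2).
f(e1) = 4*e1 - 2*e2
f(e2) = 1*e1 + 3*e2
f(e1) ^ f(e2) = (4*e1 - 2*e2) ^ (1*e1 + 3*e2)
= 4*3*e12 + (-2)*1*e21
= (12 - (-2))*e12
= 14*e12
Coefficient = 14


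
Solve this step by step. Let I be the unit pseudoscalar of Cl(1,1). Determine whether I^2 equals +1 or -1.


The pseudoscalar I = e1...e_n (product of all n generators) of Cl(p,q) satisfies I^2 = (-1)^(q + n(n-1)/2).
p = 1, q = 1, n = p + q = 2
n(n-1)/2 = 2 * 1 / 2 = 1
Exponent = q + n(n-1)/2 = 1 + 1 = 2
I^2 = (-1)^2 = +1


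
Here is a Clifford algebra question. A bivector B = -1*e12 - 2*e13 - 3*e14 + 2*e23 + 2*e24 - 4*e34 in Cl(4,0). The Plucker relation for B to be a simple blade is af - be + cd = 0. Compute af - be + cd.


Plucker relation: af - be + cd
a*f = (-1)*(-4) = 4
b*e = (-2)*2 = -4
c*d = (-3)*2 = -6
af - be + cd = 4 - (-4) + (-6)
= 2


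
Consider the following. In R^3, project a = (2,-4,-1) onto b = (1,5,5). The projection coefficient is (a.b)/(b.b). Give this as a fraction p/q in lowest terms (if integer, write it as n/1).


Projection coefficient = (a . b) / (b . b)
a . b = 2*1 + (-4)*5 + (-1)*5
= 2 + (-20) + (-5) = -23
b . b = 1^2 + 5^2 + 5^2
= 1 + 25 + 25 = 51
Coefficient = -23/51
In lowest terms: -23/51


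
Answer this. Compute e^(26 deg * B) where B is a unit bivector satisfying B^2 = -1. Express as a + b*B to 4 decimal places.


For a unit bivector B with B^2 = -1, the exponential series gives
e^(theta*B) = cos(theta) + sin(theta)*B (the GA analogue of Euler's formula).
theta = 26 degrees = 0.453786 rad
cos(26 deg) = 0.8988
sin(26 deg) = 0.4384
exp(theta*B) = 0.8988 + 0.4384*B


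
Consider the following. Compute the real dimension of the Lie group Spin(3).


Spin(n) double-covers SO(n); both have Lie algebra so(n) of dimension n(n-1)/2.
n = 3
n(n-1) = 3 * 2 = 6
dim Spin(3) = 6/2 = 3


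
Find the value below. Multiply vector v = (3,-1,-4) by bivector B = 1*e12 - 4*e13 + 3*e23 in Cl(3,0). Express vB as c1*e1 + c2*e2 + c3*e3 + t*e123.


vB has grade-1 (vector) and grade-3 (trivector) parts: vB = (v _| B) + (v ^ B).
Vector part <vB>_1:
  e1: -v2*b12 - v3*b13 = -(-1)*(1) - (-4)*(-4) = -15
  e2: v1*b12 - v3*b23 = (3)*(1) - (-4)*(3) = 15
  e3: v1*b13 + v2*b23 = (3)*(-4) + (-1)*(3) = -15
Trivector part <vB>_3:
  e123: v1*b23 - v2*b13 + v3*b12 = (3)*(3) - (-1)*(-4) + (-4)*(1) = 1
vB = -15*e1 + 15*e2 - 15*e3 + 1*e123


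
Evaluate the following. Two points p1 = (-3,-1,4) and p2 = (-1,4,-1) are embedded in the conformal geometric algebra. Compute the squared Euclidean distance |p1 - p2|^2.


p1 - p2 = (-2, -5, 5)
|p1 - p2|^2 = (-2)^2 + (-5)^2 + 5^2
= 4 + 25 + 25
= 54


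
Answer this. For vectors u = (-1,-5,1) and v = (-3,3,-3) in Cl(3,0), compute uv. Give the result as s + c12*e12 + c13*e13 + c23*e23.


In Cl(3,0): e_i^2 = 1, e_ie_j = -e_je_i for i != j.
Scalar part = u . v = (-1)*(-3) + (-5)*3 + 1*(-3)
= 3 + (-15) + (-3) = -15
e12 coeff = (-1)*3 - (-5)*(-3) = -3 - 15 = -18
e13 coeff = (-1)*(-3) - 1*(-3) = 3 - (-3) = 6
e23 coeff = (-5)*(-3) - 1*3 = 15 - 3 = 12
uv = -15 - 18*e12 + 6*e13 + 12*e23


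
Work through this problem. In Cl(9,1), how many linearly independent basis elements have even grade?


Even subalgebra dimension = 2^(n-1)
n = 9 + 1 = 10
2^(10 - 1) = 2^9 = 512
Verification: sum of C(10,k) for even k = 1 + 45 + 210 + 210 + 45 + 1 = 512
Result = 512


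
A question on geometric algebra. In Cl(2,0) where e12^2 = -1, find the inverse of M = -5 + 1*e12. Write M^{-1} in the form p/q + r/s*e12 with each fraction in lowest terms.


M = -5 + 1*e12, where e12^2 = -1.
Since M commutes with its reverse ~M = a - b*e12, M * ~M = a^2 - b^2*e12^2 = a^2 + b^2.
So M^{-1} = ~M / (a^2 + b^2) = (a - b*e12)/(a^2 + b^2).
a^2 + b^2 = 25 + 1 = 26
Scalar part = -5/26 = -5/26
Bivector coeff = -1/26 = -1/26
M^{-1} = -5/26 - 1/26*e12


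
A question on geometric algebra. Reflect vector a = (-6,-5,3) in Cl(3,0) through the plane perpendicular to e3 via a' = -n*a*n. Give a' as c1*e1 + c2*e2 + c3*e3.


Reflection formula: a' = -n*a*n, with n = e3 (unit vector, n^2 = 1).
For reflection through hyperplane perp to e3:
The component along e3 flips sign, others stay.
a = (-6, -5, 3)
a' = (-6, -5, -3)
a' = -6*e1 - 5*e2 - 3*e3


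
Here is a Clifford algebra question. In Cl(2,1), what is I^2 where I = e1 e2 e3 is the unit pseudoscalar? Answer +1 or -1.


The pseudoscalar I = e1...e_n (product of all n generators) of Cl(p,q) satisfies I^2 = (-1)^(q + n(n-1)/2).
p = 2, q = 1, n = p + q = 3
n(n-1)/2 = 3 * 2 / 2 = 3
Exponent = q + n(n-1)/2 = 1 + 3 = 4
I^2 = (-1)^4 = +1


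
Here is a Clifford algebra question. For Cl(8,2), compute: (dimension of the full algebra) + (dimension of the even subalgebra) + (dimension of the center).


n = 8 + 2 = 10
Total dim = 2^10 = 1024
Even subalgebra dim = 2^9 = 512
n is even, so center dim = 1
Sum = 1024 + 512 + 1 = 1537


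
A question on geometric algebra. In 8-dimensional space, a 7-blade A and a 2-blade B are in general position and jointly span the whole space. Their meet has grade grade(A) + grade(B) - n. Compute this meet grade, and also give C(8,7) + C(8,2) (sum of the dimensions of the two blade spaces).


Meet grade = grade(A) + grade(B) - n
= 7 + 2 - 8 = 1
C(8,7) = 8
C(8,2) = 28
dim_A + dim_B = 8 + 28 = 36


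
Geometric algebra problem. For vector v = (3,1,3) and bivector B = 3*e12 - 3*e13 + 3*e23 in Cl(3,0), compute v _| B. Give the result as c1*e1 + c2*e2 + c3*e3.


Left contraction v _| B = <vB>_1 (grade-1 part of the geometric product vB).
Using e1_|e12 = e2, e2_|e12 = -e1, e1_|e13 = e3, e3_|e13 = -e1, e2_|e23 = e3, e3_|e23 = -e2:
e1 coeff: -v2*b12 - v3*b13 = -(1)*(3) - (3)*(-3) = 6
e2 coeff: v1*b12 - v3*b23 = (3)*(3) - (3)*(3) = 0
e3 coeff: v1*b13 + v2*b23 = (3)*(-3) + (1)*(3) = -6
v _| B = 6*e1 + 0*e2 - 6*e3


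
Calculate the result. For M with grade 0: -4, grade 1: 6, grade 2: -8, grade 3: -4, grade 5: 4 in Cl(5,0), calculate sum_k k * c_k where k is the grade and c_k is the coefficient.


Grade-weighted sum = sum of grade_k * coefficient_k
0*(-4) = 0
1*6 = 6
2*(-8) = -16
3*(-4) = -12
5*4 = 20
Total = 0 + 6 + (-16) + (-12) + 20 = -2


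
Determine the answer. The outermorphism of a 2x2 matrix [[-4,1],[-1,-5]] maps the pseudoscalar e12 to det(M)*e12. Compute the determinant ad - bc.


The outermorphism of a linear map f sends e1^e2 to f(e1)^f(e2).
f(e1) = -4*e1 - 1*e2
f(e2) = 1*e1 - 5*e2
f(e1) ^ f(e2) = (-4*e1 - 1*e2) ^ (1*e1 - 5*e2)
= (-4)*(-5)*e12 + (-1)*1*e21
= (20 - (-1))*e12
= 21*e12
Coefficient = 21


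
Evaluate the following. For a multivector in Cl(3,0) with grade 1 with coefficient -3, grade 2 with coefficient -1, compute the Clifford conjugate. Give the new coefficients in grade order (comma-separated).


Clifford conjugate sign for grade k: (-1)^(k(k+1)/2)
Grade 1: (-1)^(1*2/2) = (-1)^1 = -1, coeff -3 -> 3
Grade 2: (-1)^(2*3/2) = (-1)^3 = -1, coeff -1 -> 1
Conjugated coefficients: 3, 1


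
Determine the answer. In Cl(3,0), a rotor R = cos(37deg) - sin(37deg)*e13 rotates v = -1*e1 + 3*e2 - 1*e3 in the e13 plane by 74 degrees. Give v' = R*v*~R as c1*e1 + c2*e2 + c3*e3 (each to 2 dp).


Rotor R = cos(37deg) - sin(37deg)*e13
Rotation angle theta = 2 * 37 = 74 degrees in the e13 plane (e1 -> e3).
The component perpendicular to the plane (e2) is invariant: v'_2 = v2 = 3.00
cos(74deg) = 0.2756, sin(74deg) = 0.9613
v'_1 = v1*cos(theta) - v3*sin(theta) = -1*0.2756 - (-1)*0.9613 = 0.69
v'_3 = v1*sin(theta) + v3*cos(theta) = -1*0.9613 + (-1)*0.2756 = -1.24
v' = 0.69*e1 + 3.00*e2 - 1.24*e3


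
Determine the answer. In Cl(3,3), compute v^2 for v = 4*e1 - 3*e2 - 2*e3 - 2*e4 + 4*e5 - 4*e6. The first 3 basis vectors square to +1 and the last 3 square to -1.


v^2 = sum of c_i^2 * e_i^2
Positive signature terms (e_i^2 = +1): 4^2 + (-3)^2 + (-2)^2 = 29
Negative signature terms (e_j^2 = -1): (-2)^2 + 4^2 + (-4)^2 = 36
v^2 = 29 - 36 = -7


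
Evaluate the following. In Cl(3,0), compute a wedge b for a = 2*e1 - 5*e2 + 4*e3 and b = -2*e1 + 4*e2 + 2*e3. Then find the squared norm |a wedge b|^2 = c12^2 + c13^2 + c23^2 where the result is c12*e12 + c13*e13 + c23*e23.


a wedge b = (a1*b2 - a2*b1)*e12 + (a1*b3 - a3*b1)*e13 + (a2*b3 - a3*b2)*e23
e12 coeff: 2*4 - (-5)*(-2) = 8 - 10 = -2
e13 coeff: 2*2 - 4*(-2) = 4 - (-8) = 12
e23 coeff: (-5)*2 - 4*4 = -10 - 16 = -26
|a wedge b|^2 = (-2)^2 + 12^2 + (-26)^2
= 4 + 144 + 676
= 824


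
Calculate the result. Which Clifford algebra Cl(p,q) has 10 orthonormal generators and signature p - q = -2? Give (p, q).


We need p + q = 10 and p - q = -2.
Adding: 2p = 10 + (-2) = 8, so p = 4.
Then q = 10 - 4 = 6.
(p, q) = (4, 6)


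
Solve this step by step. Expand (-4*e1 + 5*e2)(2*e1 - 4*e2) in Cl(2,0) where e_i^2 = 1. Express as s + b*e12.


Expand: (-4*e1 + 5*e2)(2*e1 - 4*e2)
= (-4)*2*e1e1 + (-4)*(-4)*e1e2 + 5*2*e2e1 + 5*(-4)*e2e2
Using e1^2 = e2^2 = 1, e2e1 = -e1e2:
Scalar part s = (-4)*2 + 5*(-4) = -8 + (-20) = -28
Bivector part b = (-4)*(-4) - 5*2 = 16 - 10 = 6
uv = -28 + 6*e12


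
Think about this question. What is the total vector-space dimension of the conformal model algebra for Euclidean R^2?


The conformal model of R^2 uses Cl(3,1): the 2 Euclidean generators plus two extra orthogonal generators e+ (e+^2 = +1) and e- (e-^2 = -1), from which the null vectors e0, einf are built.
Number of generators m = 2 + 2 = 4.
dim Cl(p,q) = 2^m = 2^4 = 16


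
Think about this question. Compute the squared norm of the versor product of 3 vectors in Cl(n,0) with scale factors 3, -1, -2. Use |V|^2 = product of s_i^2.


Each vector v_i has |v_i|^2 = s_i^2
Squared scales: 3^2 = 9, (-1)^2 = 1, (-2)^2 = 4
|V|^2 = 9 * 1 * 4
= 36


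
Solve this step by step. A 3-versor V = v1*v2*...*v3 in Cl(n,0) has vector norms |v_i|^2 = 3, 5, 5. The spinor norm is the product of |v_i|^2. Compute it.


Spinor norm N(V) = |v1|^2 * |v2|^2 * ... * |v3|^2
= 3 * 5 * 5
Running product: 3, 15, 75
N(V) = 75


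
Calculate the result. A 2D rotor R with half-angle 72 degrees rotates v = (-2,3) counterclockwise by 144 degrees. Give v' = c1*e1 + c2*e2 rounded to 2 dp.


Rotor R = cos(72deg) - sin(72deg)*e12
Rotation angle theta = 2 * 72 = 144 degrees
v' = R*v*~R rotates v by theta.
cos(144deg) = -0.8090, sin(144deg) = 0.5878
v'_1 = -2*cos(144deg) - 3*sin(144deg)
= -2*(-0.8090) - 3*0.5878
= -0.15
v'_2 = -2*sin(144deg) + 3*cos(144deg)
= -2*0.5878 + 3*(-0.8090)
= -3.60
v' = -0.15*e1 - 3.60*e2


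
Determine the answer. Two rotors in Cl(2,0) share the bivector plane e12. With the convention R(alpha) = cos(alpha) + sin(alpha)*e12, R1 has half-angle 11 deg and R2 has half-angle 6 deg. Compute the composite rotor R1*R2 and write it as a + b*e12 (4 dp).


Same-plane rotors commute and their half-angles add:
R1*R2 = cos(a1 + a2) + sin(a1 + a2)*e12.
a1 + a2 = 11 + 6 = 17 deg
cos(17 deg) = 0.9563
sin(17 deg) = 0.2924
R1*R2 = 0.9563 + 0.2924*e12


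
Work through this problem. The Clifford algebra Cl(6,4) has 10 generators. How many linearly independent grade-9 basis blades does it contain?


Number of grade-k basis blades in Cl(p,q) with n = p + q is C(n, k).
n = 6 + 4 = 10
C(10, 9) = 10! / (9! * 1!)
= 3628800 / (362880 * 1)
= 10


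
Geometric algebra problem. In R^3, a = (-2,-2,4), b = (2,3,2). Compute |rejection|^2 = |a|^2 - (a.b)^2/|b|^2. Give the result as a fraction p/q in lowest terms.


|a|^2 = (-2)^2 + (-2)^2 + 4^2 = 24
|b|^2 = 2^2 + 3^2 + 2^2 = 17
a . b = (-2)*2 + (-2)*3 + 4*2 = -2
(a.b)^2 = (-2)^2 = 4
|rej|^2 = 24 - 4/17
= (408 - 4)/17
= 404/17
In lowest terms: 404/17


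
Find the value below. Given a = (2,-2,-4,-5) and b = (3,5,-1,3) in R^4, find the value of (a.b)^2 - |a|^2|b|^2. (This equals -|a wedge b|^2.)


a . b = 2*3 + (-2)*5 + (-4)*(-1) + (-5)*3
= 6 + (-10) + 4 + (-15) = -15
|a|^2 = 2^2 + (-2)^2 + (-4)^2 + (-5)^2 = 49
|b|^2 = 3^2 + 5^2 + (-1)^2 + 3^2 = 44
(a.b)^2 = (-15)^2 = 225
|a|^2 * |b|^2 = 49 * 44 = 2156
Result = 225 - 2156 = -1931


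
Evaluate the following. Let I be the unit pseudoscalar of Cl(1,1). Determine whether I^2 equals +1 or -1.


The pseudoscalar I = e1...e_n (product of all n generators) of Cl(p,q) satisfies I^2 = (-1)^(q + n(n-1)/2).
p = 1, q = 1, n = p + q = 2
n(n-1)/2 = 2 * 1 / 2 = 1
Exponent = q + n(n-1)/2 = 1 + 1 = 2
I^2 = (-1)^2 = +1


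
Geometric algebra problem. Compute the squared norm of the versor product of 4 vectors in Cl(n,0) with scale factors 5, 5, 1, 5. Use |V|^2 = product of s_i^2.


Each vector v_i has |v_i|^2 = s_i^2
Squared scales: 5^2 = 25, 5^2 = 25, 1^2 = 1, 5^2 = 25
|V|^2 = 25 * 25 * 1 * 25
= 15625


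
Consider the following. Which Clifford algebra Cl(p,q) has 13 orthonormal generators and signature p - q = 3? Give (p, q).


We need p + q = 13 and p - q = 3.
Adding: 2p = 13 + 3 = 16, so p = 8.
Then q = 13 - 8 = 5.
(p, q) = (8, 5)


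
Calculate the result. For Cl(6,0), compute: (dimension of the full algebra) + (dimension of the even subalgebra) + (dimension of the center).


n = 6 + 0 = 6
Total dim = 2^6 = 64
Even subalgebra dim = 2^5 = 32
n is even, so center dim = 1
Sum = 64 + 32 + 1 = 97


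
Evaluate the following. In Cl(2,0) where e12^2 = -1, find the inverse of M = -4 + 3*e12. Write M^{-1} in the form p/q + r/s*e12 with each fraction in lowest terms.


M = -4 + 3*e12, where e12^2 = -1.
Since M commutes with its reverse ~M = a - b*e12, M * ~M = a^2 - b^2*e12^2 = a^2 + b^2.
So M^{-1} = ~M / (a^2 + b^2) = (a - b*e12)/(a^2 + b^2).
a^2 + b^2 = 16 + 9 = 25
Scalar part = -4/25 = -4/25
Bivector coeff = -3/25 = -3/25
M^{-1} = -4/25 - 3/25*e12


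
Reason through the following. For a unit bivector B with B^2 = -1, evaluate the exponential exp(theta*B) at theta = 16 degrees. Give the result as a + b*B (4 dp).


For a unit bivector B with B^2 = -1, the exponential series gives
e^(theta*B) = cos(theta) + sin(theta)*B (the GA analogue of Euler's formula).
theta = 16 degrees = 0.279253 rad
cos(16 deg) = 0.9613
sin(16 deg) = 0.2756
exp(theta*B) = 0.9613 + 0.2756*B


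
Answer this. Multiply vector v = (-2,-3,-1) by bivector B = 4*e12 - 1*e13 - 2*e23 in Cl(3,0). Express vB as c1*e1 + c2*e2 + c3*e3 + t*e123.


vB has grade-1 (vector) and grade-3 (trivector) parts: vB = (v _| B) + (v ^ B).
Vector part <vB>_1:
  e1: -v2*b12 - v3*b13 = -(-3)*(4) - (-1)*(-1) = 11
  e2: v1*b12 - v3*b23 = (-2)*(4) - (-1)*(-2) = -10
  e3: v1*b13 + v2*b23 = (-2)*(-1) + (-3)*(-2) = 8
Trivector part <vB>_3:
  e123: v1*b23 - v2*b13 + v3*b12 = (-2)*(-2) - (-3)*(-1) + (-1)*(4) = -3
vB = 11*e1 - 10*e2 + 8*e3 - 3*e123


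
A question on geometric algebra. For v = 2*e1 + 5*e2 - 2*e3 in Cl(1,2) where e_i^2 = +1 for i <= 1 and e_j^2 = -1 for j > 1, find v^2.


v^2 = sum of c_i^2 * e_i^2
Positive signature terms (e_i^2 = +1): 2^2 = 4
Negative signature terms (e_j^2 = -1): 5^2 + (-2)^2 = 29
v^2 = 4 - 29 = -25


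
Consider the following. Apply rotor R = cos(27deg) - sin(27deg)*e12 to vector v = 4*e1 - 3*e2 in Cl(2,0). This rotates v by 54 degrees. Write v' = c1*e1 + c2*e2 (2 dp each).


Rotor R = cos(27deg) - sin(27deg)*e12
Rotation angle theta = 2 * 27 = 54 degrees
v' = R*v*~R rotates v by theta.
cos(54deg) = 0.5878, sin(54deg) = 0.8090
v'_1 = 4*cos(54deg) - (-3)*sin(54deg)
= 4*0.5878 - (-3)*0.8090
= 4.78
v'_2 = 4*sin(54deg) + (-3)*cos(54deg)
= 4*0.8090 + (-3)*0.5878
= 1.47
v' = 4.78*e1 + 1.47*e2


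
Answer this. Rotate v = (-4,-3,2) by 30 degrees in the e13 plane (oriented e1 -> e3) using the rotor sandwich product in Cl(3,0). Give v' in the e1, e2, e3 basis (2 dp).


Rotor R = cos(15deg) - sin(15deg)*e13
Rotation angle theta = 2 * 15 = 30 degrees in the e13 plane (e1 -> e3).
The component perpendicular to the plane (e2) is invariant: v'_2 = v2 = -3.00
cos(30deg) = 0.8660, sin(30deg) = 0.5000
v'_1 = v1*cos(theta) - v3*sin(theta) = -4*0.8660 - 2*0.5000 = -4.46
v'_3 = v1*sin(theta) + v3*cos(theta) = -4*0.5000 + 2*0.8660 = -0.27
v' = -4.46*e1 - 3.00*e2 - 0.27*e3


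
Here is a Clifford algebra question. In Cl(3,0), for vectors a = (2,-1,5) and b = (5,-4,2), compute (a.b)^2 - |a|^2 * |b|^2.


a . b = 2*5 + (-1)*(-4) + 5*2
= 10 + 4 + 10 = 24
|a|^2 = 2^2 + (-1)^2 + 5^2 = 30
|b|^2 = 5^2 + (-4)^2 + 2^2 = 45
(a.b)^2 = 24^2 = 576
|a|^2 * |b|^2 = 30 * 45 = 1350
Result = 576 - 1350 = -774


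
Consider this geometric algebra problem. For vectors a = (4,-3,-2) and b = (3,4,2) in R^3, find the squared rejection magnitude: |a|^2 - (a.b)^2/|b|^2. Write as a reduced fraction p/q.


|a|^2 = 4^2 + (-3)^2 + (-2)^2 = 29
|b|^2 = 3^2 + 4^2 + 2^2 = 29
a . b = 4*3 + (-3)*4 + (-2)*2 = -4
(a.b)^2 = (-4)^2 = 16
|rej|^2 = 29 - 16/29
= (841 - 16)/29
= 825/29
In lowest terms: 825/29


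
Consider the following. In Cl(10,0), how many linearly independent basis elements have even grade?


Even subalgebra dimension = 2^(n-1)
n = 10 + 0 = 10
2^(10 - 1) = 2^9 = 512
Verification: sum of C(10,k) for even k = 1 + 45 + 210 + 210 + 45 + 1 = 512
Result = 512


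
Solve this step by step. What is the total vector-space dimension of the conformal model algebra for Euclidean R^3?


The conformal model of R^3 uses Cl(4,1): the 3 Euclidean generators plus two extra orthogonal generators e+ (e+^2 = +1) and e- (e-^2 = -1), from which the null vectors e0, einf are built.
Number of generators m = 3 + 2 = 5.
dim Cl(p,q) = 2^m = 2^5 = 32


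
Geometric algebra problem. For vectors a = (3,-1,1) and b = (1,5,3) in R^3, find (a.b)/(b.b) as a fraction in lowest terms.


Projection coefficient = (a . b) / (b . b)
a . b = 3*1 + (-1)*5 + 1*3
= 3 + (-5) + 3 = 1
b . b = 1^2 + 5^2 + 3^2
= 1 + 25 + 9 = 35
Coefficient = 1/35
In lowest terms: 1/35


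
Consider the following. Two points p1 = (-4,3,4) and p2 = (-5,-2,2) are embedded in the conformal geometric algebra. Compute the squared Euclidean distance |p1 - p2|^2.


p1 - p2 = (1, 5, 2)
|p1 - p2|^2 = 1^2 + 5^2 + 2^2
= 1 + 25 + 4
= 30


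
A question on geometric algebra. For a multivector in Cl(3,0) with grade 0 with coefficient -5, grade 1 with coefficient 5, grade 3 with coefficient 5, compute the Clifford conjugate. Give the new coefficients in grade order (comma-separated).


Clifford conjugate sign for grade k: (-1)^(k(k+1)/2)
Grade 0: (-1)^(0*1/2) = (-1)^0 = 1, coeff -5 -> -5
Grade 1: (-1)^(1*2/2) = (-1)^1 = -1, coeff 5 -> -5
Grade 3: (-1)^(3*4/2) = (-1)^6 = 1, coeff 5 -> 5
Conjugated coefficients: -5, -5, 5


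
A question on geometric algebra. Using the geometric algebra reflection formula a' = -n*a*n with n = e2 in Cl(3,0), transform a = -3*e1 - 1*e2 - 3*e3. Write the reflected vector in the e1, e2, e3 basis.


Reflection formula: a' = -n*a*n, with n = e2 (unit vector, n^2 = 1).
For reflection through hyperplane perp to e2:
The component along e2 flips sign, others stay.
a = (-3, -1, -3)
a' = (-3, 1, -3)
a' = -3*e1 + 1*e2 - 3*e3


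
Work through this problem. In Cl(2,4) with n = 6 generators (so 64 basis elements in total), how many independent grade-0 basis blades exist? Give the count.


Number of grade-k basis blades in Cl(p,q) with n = p + q is C(n, k).
n = 2 + 4 = 6
C(6, 0) = 6! / (0! * 6!)
= 720 / (1 * 720)
= 1


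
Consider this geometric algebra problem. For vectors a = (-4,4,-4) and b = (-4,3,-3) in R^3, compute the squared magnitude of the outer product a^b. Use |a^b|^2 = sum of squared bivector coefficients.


a wedge b = (a1*b2 - a2*b1)*e12 + (a1*b3 - a3*b1)*e13 + (a2*b3 - a3*b2)*e23
e12 coeff: (-4)*3 - 4*(-4) = -12 - (-16) = 4
e13 coeff: (-4)*(-3) - (-4)*(-4) = 12 - 16 = -4
e23 coeff: 4*(-3) - (-4)*3 = -12 - (-12) = 0
|a wedge b|^2 = 4^2 + (-4)^2 + 0^2
= 16 + 16 + 0
= 32


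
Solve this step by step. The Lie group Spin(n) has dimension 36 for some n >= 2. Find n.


dim Spin(n) = dim so(n) = n(n-1)/2.
Solve n(n-1)/2 = 36, i.e. n^2 - n - 72 = 0.
Discriminant = 1 + 8*36 = 289
n = (1 + sqrt(289))/2 = (1 + 17)/2 = 9


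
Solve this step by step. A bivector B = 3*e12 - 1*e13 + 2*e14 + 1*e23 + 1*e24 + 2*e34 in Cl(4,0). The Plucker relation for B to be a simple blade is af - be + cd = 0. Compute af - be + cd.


Plucker relation: af - be + cd
a*f = 3*2 = 6
b*e = (-1)*1 = -1
c*d = 2*1 = 2
af - be + cd = 6 - (-1) + 2
= 9


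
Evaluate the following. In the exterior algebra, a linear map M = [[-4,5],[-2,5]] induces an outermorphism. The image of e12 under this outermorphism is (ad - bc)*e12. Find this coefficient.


The outermorphism of a linear map f sends e1^e2 to f(e1)^f(e2).
f(e1) = -4*e1 - 2*e2
f(e2) = 5*e1 + 5*e2
f(e1) ^ f(e2) = (-4*e1 - 2*e2) ^ (5*e1 + 5*e2)
= (-4)*5*e12 + (-2)*5*e21
= (-20 - (-10))*e12
= -10*e12
Coefficient = -10


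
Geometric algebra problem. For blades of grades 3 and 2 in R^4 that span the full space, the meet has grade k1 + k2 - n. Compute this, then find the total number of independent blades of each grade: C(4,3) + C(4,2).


Meet grade = grade(A) + grade(B) - n
= 3 + 2 - 4 = 1
C(4,3) = 4
C(4,2) = 6
dim_A + dim_B = 4 + 6 = 10


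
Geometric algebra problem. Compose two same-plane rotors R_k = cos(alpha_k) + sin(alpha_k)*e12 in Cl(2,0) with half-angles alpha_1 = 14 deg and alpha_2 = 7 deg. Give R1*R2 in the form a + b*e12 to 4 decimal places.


Same-plane rotors commute and their half-angles add:
R1*R2 = cos(a1 + a2) + sin(a1 + a2)*e12.
a1 + a2 = 14 + 7 = 21 deg
cos(21 deg) = 0.9336
sin(21 deg) = 0.3584
R1*R2 = 0.9336 + 0.3584*e12


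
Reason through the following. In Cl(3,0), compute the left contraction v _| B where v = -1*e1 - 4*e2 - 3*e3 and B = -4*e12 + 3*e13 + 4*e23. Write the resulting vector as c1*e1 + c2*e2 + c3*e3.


Left contraction v _| B = <vB>_1 (grade-1 part of the geometric product vB).
Using e1_|e12 = e2, e2_|e12 = -e1, e1_|e13 = e3, e3_|e13 = -e1, e2_|e23 = e3, e3_|e23 = -e2:
e1 coeff: -v2*b12 - v3*b13 = -(-4)*(-4) - (-3)*(3) = -7
e2 coeff: v1*b12 - v3*b23 = (-1)*(-4) - (-3)*(4) = 16
e3 coeff: v1*b13 + v2*b23 = (-1)*(3) + (-4)*(4) = -19
v _| B = -7*e1 + 16*e2 - 19*e3


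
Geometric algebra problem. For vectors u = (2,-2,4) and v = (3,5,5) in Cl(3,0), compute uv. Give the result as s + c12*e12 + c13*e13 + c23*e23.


In Cl(3,0): e_i^2 = 1, e_ie_j = -e_je_i for i != j.
Scalar part = u . v = 2*3 + (-2)*5 + 4*5
= 6 + (-10) + 20 = 16
e12 coeff = 2*5 - (-2)*3 = 10 - (-6) = 16
e13 coeff = 2*5 - 4*3 = 10 - 12 = -2
e23 coeff = (-2)*5 - 4*5 = -10 - 20 = -30
uv = 16 + 16*e12 - 2*e13 - 30*e23


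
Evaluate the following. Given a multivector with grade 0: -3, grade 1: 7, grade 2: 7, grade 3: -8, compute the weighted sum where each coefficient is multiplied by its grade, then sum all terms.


Grade-weighted sum = sum of grade_k * coefficient_k
0*(-3) = 0
1*7 = 7
2*7 = 14
3*(-8) = -24
Total = 0 + 7 + 14 + (-24) = -3


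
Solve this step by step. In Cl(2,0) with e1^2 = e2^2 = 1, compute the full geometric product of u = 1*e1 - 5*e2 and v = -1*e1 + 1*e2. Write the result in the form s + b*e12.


Expand: (1*e1 - 5*e2)(-1*e1 + 1*e2)
= 1*(-1)*e1e1 + 1*1*e1e2 + (-5)*(-1)*e2e1 + (-5)*1*e2e2
Using e1^2 = e2^2 = 1, e2e1 = -e1e2:
Scalar part s = 1*(-1) + (-5)*1 = -1 + (-5) = -6
Bivector part b = 1*1 - (-5)*(-1) = 1 - 5 = -4
uv = -6 - 4*e12


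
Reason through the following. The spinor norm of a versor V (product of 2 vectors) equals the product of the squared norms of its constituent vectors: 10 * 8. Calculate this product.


Spinor norm N(V) = |v1|^2 * |v2|^2 * ... * |v2|^2
= 10 * 8
Running product: 10, 80
N(V) = 80


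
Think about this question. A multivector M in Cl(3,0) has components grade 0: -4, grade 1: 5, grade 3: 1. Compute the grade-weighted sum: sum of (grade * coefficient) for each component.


Grade-weighted sum = sum of grade_k * coefficient_k
0*(-4) = 0
1*5 = 5
3*1 = 3
Total = 0 + 5 + 3 = 8


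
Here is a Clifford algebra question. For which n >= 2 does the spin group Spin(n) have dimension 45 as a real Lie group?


dim Spin(n) = dim so(n) = n(n-1)/2.
Solve n(n-1)/2 = 45, i.e. n^2 - n - 90 = 0.
Discriminant = 1 + 8*45 = 361
n = (1 + sqrt(361))/2 = (1 + 19)/2 = 10


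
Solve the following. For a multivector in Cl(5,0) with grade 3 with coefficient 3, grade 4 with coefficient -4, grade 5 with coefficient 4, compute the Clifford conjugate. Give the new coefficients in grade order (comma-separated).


Clifford conjugate sign for grade k: (-1)^(k(k+1)/2)
Grade 3: (-1)^(3*4/2) = (-1)^6 = 1, coeff 3 -> 3
Grade 4: (-1)^(4*5/2) = (-1)^10 = 1, coeff -4 -> -4
Grade 5: (-1)^(5*6/2) = (-1)^15 = -1, coeff 4 -> -4
Conjugated coefficients: 3, -4, -4


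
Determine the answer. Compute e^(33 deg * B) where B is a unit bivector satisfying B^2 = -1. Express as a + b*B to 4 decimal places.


For a unit bivector B with B^2 = -1, the exponential series gives
e^(theta*B) = cos(theta) + sin(theta)*B (the GA analogue of Euler's formula).
theta = 33 degrees = 0.575959 rad
cos(33 deg) = 0.8387
sin(33 deg) = 0.5446
exp(theta*B) = 0.8387 + 0.5446*B


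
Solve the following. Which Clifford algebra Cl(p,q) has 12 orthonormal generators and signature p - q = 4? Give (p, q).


We need p + q = 12 and p - q = 4.
Adding: 2p = 12 + 4 = 16, so p = 8.
Then q = 12 - 8 = 4.
(p, q) = (8, 4)


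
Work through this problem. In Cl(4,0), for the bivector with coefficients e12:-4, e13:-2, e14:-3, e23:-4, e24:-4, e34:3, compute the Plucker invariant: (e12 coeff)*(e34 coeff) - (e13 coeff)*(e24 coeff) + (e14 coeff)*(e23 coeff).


Plucker relation: af - be + cd
a*f = (-4)*3 = -12
b*e = (-2)*(-4) = 8
c*d = (-3)*(-4) = 12
af - be + cd = -12 - 8 + 12
= -8


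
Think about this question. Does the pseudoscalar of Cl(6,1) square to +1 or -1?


The pseudoscalar I = e1...e_n (product of all n generators) of Cl(p,q) satisfies I^2 = (-1)^(q + n(n-1)/2).
p = 6, q = 1, n = p + q = 7
n(n-1)/2 = 7 * 6 / 2 = 21
Exponent = q + n(n-1)/2 = 1 + 21 = 22
I^2 = (-1)^22 = +1


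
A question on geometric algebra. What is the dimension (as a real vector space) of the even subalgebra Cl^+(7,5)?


Even subalgebra dimension = 2^(n-1)
n = 7 + 5 = 12
2^(12 - 1) = 2^11 = 2048
Verification: sum of C(12,k) for even k = 1 + 66 + 495 + 924 + 495 + 66 + 1 = 2048
Result = 2048


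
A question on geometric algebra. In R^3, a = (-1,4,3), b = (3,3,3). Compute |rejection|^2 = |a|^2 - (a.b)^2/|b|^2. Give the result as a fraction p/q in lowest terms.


|a|^2 = (-1)^2 + 4^2 + 3^2 = 26
|b|^2 = 3^2 + 3^2 + 3^2 = 27
a . b = (-1)*3 + 4*3 + 3*3 = 18
(a.b)^2 = 18^2 = 324
|rej|^2 = 26 - 324/27
= (702 - 324)/27
= 378/27
In lowest terms: 14/1


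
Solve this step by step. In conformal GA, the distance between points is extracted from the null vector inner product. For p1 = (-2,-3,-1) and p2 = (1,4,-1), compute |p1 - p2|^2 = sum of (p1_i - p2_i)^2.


p1 - p2 = (-3, -7, 0)
|p1 - p2|^2 = (-3)^2 + (-7)^2 + 0^2
= 9 + 49 + 0
= 58


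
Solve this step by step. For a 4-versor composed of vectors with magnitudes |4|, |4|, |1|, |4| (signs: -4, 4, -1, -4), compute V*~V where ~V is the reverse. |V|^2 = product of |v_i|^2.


Each vector v_i has |v_i|^2 = s_i^2
Squared scales: (-4)^2 = 16, 4^2 = 16, (-1)^2 = 1, (-4)^2 = 16
|V|^2 = 16 * 16 * 1 * 16
= 4096


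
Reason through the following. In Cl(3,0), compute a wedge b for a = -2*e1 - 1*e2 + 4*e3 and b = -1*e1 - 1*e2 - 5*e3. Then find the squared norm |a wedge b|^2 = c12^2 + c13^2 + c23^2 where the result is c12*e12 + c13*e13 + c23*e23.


a wedge b = (a1*b2 - a2*b1)*e12 + (a1*b3 - a3*b1)*e13 + (a2*b3 - a3*b2)*e23
e12 coeff: (-2)*(-1) - (-1)*(-1) = 2 - 1 = 1
e13 coeff: (-2)*(-5) - 4*(-1) = 10 - (-4) = 14
e23 coeff: (-1)*(-5) - 4*(-1) = 5 - (-4) = 9
|a wedge b|^2 = 1^2 + 14^2 + 9^2
= 1 + 196 + 81
= 278


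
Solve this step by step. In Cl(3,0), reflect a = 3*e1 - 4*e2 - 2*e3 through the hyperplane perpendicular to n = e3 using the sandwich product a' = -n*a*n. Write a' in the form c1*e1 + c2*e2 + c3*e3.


Reflection formula: a' = -n*a*n, with n = e3 (unit vector, n^2 = 1).
For reflection through hyperplane perp to e3:
The component along e3 flips sign, others stay.
a = (3, -4, -2)
a' = (3, -4, 2)
a' = 3*e1 - 4*e2 + 2*e3


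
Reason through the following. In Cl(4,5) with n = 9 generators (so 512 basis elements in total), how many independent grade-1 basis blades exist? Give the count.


Number of grade-k basis blades in Cl(p,q) with n = p + q is C(n, k).
n = 4 + 5 = 9
C(9, 1) = 9! / (1! * 8!)
= 362880 / (1 * 40320)
= 9


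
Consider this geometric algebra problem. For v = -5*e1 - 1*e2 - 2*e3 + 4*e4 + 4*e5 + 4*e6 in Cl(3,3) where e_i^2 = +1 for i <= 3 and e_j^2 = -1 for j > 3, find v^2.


v^2 = sum of c_i^2 * e_i^2
Positive signature terms (e_i^2 = +1): (-5)^2 + (-1)^2 + (-2)^2 = 30
Negative signature terms (e_j^2 = -1): 4^2 + 4^2 + 4^2 = 48
v^2 = 30 - 48 = -18


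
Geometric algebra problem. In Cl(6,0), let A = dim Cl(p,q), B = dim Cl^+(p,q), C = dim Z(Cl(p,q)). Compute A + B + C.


n = 6 + 0 = 6
Total dim = 2^6 = 64
Even subalgebra dim = 2^5 = 32
n is even, so center dim = 1
Sum = 64 + 32 + 1 = 97


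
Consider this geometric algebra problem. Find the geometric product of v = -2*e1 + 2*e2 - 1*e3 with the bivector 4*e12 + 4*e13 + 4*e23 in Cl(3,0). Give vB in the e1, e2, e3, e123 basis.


vB has grade-1 (vector) and grade-3 (trivector) parts: vB = (v _| B) + (v ^ B).
Vector part <vB>_1:
  e1: -v2*b12 - v3*b13 = -(2)*(4) - (-1)*(4) = -4
  e2: v1*b12 - v3*b23 = (-2)*(4) - (-1)*(4) = -4
  e3: v1*b13 + v2*b23 = (-2)*(4) + (2)*(4) = 0
Trivector part <vB>_3:
  e123: v1*b23 - v2*b13 + v3*b12 = (-2)*(4) - (2)*(4) + (-1)*(4) = -20
vB = -4*e1 - 4*e2 + 0*e3 - 20*e123
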